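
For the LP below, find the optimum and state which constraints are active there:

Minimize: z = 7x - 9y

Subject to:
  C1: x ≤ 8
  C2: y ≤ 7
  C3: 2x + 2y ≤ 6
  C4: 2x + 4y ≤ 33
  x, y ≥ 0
Optimal: x = 0, y = 3
Slack at optimum:
  C1: slack = 8
  C2: slack = 4
  C3: slack = 0 (binding)
  C4: slack = 21
  x ≥ 0: x = 0 (binding)
  y ≥ 0: y = 3
Binding constraints: C3, x ≥ 0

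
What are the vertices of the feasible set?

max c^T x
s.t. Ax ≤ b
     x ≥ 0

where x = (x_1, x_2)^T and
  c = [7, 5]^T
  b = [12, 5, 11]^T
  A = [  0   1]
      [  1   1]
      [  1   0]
Each vertex is the intersection of two constraint boundaries that also satisfies all remaining constraints:
  x_1 = 0 and x_2 = 0 → (0, 0)
  x_1 + x_2 = 5 and x_2 = 0 → (5, 0)
  x_1 + x_2 = 5 and x_1 = 0 → (0, 5)

Vertices: (0, 0), (5, 0), (0, 5)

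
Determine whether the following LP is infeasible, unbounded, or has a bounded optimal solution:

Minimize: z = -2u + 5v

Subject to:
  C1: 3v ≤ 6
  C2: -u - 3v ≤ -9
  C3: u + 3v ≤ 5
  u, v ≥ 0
C3 requires u + 3v ≤ 5, while C2 (-u - 3v ≤ -9) is equivalent to u + 3v ≥ 9. Together they would need 9 ≤ u + 3v ≤ 5, which is impossible since 9 > 5. No point satisfies all constraints.

The feasible region is empty; the LP is infeasible.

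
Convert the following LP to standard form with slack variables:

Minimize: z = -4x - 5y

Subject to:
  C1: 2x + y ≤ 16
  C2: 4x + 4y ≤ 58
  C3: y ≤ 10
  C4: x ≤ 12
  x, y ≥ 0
min z = -4x - 5y

s.t.
  2x + y + s1 = 16
  4x + 4y + s2 = 58
  y + s3 = 10
  x + s4 = 12
  x, y, s1, s2, s3, s4 ≥ 0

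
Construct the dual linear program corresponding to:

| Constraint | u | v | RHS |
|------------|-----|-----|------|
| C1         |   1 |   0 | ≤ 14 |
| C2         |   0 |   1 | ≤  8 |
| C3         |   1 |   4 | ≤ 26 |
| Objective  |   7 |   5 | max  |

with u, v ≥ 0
Minimize: z = 14y1 + 8y2 + 26y3

Subject to:
  C1: -y1 - y3 ≤ -7
  C2: -y2 - 4y3 ≤ -5
  y1, y2, y3 ≥ 0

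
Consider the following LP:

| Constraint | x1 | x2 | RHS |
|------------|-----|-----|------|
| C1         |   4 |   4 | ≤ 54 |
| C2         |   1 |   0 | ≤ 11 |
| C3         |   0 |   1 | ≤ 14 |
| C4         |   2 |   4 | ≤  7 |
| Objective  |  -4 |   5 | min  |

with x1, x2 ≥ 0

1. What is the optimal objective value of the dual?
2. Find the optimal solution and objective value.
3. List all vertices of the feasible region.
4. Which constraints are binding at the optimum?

1. -14 (by strong duality, equal to the primal optimum)
2. x1 = 3.5, x2 = 0, z = -14
3. (0, 0), (3.5, 0), (0, 1.75)
4. C4, x2 ≥ 0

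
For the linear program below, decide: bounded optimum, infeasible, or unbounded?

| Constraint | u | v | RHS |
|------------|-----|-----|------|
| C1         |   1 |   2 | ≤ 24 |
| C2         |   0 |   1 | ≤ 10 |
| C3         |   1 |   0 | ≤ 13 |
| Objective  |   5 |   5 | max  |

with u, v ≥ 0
The point (13, 5.5) satisfies every constraint, so the LP is feasible; the constraints give u ≤ 13 and v ≤ 10, which with u, v ≥ 0 keep the feasible region inside a bounded box. A feasible, bounded LP attains a finite optimum at a vertex.

Feasible with finite optimum z* = 92.5 at (13, 5.5).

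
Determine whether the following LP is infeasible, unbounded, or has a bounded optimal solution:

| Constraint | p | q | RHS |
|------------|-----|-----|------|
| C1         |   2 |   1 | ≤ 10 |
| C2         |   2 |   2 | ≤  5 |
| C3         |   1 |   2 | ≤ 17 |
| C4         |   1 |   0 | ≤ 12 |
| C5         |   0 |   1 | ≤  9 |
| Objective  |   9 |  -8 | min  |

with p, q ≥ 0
The point (0, 2.5) satisfies every constraint, so the LP is feasible; the constraints give p ≤ 12 and q ≤ 9, which with p, q ≥ 0 keep the feasible region inside a bounded box. A feasible, bounded LP attains a finite optimum at a vertex.

Evaluating z = 9p - 8q at each vertex:
  (0, 0): z = 0
  (2.5, 0): z = 22.5
  (0, 2.5): z = -20

Feasible with finite optimum z* = -20 at (0, 2.5).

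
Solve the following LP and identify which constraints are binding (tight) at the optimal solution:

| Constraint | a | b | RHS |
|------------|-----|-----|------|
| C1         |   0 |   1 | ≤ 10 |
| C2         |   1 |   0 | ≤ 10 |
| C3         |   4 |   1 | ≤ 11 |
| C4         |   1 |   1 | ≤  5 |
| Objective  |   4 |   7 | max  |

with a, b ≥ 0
Optimal: a = 0, b = 5
Slack at optimum:
  C1: slack = 5
  C2: slack = 10
  C3: slack = 6
  C4: slack = 0 (binding)
  a ≥ 0: a = 0 (binding)
  b ≥ 0: b = 5
Binding constraints: C4, a ≥ 0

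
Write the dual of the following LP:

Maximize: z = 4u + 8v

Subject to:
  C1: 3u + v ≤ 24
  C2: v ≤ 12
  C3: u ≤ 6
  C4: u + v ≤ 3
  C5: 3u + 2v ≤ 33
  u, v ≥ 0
Minimize: z = 24y1 + 12y2 + 6y3 + 3y4 + 33y5

Subject to:
  C1: -3y1 - y3 - y4 - 3y5 ≤ -4
  C2: -y1 - y2 - y4 - 2y5 ≤ -8
  y1, y2, y3, y4, y5 ≥ 0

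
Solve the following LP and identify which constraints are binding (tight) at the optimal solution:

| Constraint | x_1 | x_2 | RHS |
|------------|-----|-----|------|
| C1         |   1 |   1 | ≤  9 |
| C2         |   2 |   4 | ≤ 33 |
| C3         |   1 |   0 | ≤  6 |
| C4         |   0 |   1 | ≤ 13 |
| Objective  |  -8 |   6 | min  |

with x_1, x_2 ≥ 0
Optimal: x_1 = 6, x_2 = 0
Slack at optimum:
  C1: slack = 3
  C2: slack = 21
  C3: slack = 0 (binding)
  C4: slack = 13
  x_1 ≥ 0: x_1 = 6
  x_2 ≥ 0: x_2 = 0 (binding)
Binding constraints: C3, x_2 ≥ 0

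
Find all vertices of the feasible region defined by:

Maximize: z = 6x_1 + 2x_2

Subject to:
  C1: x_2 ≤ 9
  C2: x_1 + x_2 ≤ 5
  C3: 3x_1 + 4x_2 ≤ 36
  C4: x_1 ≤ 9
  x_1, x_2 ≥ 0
Each vertex is the intersection of two constraint boundaries that also satisfies all remaining constraints:
  x_1 = 0 and x_2 = 0 → (0, 0)
  x_1 + x_2 = 5 and x_2 = 0 → (5, 0)
  x_1 + x_2 = 5 and x_1 = 0 → (0, 5)

Vertices: (0, 0), (5, 0), (0, 5)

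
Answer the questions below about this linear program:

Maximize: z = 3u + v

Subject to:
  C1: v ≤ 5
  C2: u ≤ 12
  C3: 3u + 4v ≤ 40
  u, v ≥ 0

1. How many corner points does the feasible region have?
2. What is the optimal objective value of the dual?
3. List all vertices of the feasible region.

1. 5
2. 37 (by strong duality, equal to the primal optimum)
3. (0, 0), (12, 0), (12, 1), (6.667, 5), (0, 5)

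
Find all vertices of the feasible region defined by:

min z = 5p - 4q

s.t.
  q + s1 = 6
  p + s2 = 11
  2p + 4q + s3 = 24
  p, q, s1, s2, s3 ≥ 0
Each vertex is the intersection of two constraint boundaries that also satisfies all remaining constraints:
  p = 0 and q = 0 → (0, 0)
  p = 11 and q = 0 → (11, 0)
  p = 11 and 2p + 4q = 24 → (11, 0.5)
  q = 6 and 2p + 4q = 24 → (0, 6)

Vertices: (0, 0), (11, 0), (11, 0.5), (0, 6)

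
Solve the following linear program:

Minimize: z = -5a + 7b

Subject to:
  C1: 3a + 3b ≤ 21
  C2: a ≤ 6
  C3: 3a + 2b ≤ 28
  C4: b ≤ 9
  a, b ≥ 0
Each vertex is the intersection of two constraint boundaries that also satisfies all remaining constraints:
  a = 0 and b = 0 → (0, 0)
  a = 6 and b = 0 → (6, 0)
  3a + 3b = 21 and a = 6 → (6, 1)
  3a + 3b = 21 and a = 0 → (0, 7)

Evaluating z = -5a + 7b at each vertex:
  (0, 0): z = 0
  (6, 0): z = -30
  (6, 1): z = -23
  (0, 7): z = 49

The minimum is at (6, 0) with z = -30.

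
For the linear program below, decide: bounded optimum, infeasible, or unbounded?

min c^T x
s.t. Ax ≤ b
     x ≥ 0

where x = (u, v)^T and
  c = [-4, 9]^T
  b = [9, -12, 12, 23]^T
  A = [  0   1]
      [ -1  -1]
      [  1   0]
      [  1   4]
The point (12, 0) satisfies every constraint, so the LP is feasible; the constraints give u ≤ 12 and v ≤ 9, which with u, v ≥ 0 keep the feasible region inside a bounded box. A feasible, bounded LP attains a finite optimum at a vertex.

The LP has an optimal solution: (12, 0) with z = -48.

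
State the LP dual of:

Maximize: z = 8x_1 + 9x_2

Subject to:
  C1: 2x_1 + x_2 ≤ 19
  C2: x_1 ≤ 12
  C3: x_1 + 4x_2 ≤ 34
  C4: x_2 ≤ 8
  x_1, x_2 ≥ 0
Minimize: z = 19y1 + 12y2 + 34y3 + 8y4

Subject to:
  C1: -2y1 - y2 - y3 ≤ -8
  C2: -y1 - 4y3 - y4 ≤ -9
  y1, y2, y3, y4 ≥ 0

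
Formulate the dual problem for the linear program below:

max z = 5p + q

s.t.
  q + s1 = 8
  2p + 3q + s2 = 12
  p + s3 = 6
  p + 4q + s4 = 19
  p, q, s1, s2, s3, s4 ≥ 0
Minimize: z = 8y1 + 12y2 + 6y3 + 19y4

Subject to:
  C1: -2y2 - y3 - y4 ≤ -5
  C2: -y1 - 3y2 - 4y4 ≤ -1
  y1, y2, y3, y4 ≥ 0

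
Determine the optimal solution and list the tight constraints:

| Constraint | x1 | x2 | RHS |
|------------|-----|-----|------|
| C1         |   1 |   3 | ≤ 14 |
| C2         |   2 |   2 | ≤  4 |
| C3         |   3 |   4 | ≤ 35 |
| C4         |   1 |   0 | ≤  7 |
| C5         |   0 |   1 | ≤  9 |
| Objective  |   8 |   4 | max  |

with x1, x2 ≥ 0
Optimal: x1 = 2, x2 = 0
Slack at optimum:
  C1: slack = 12
  C2: slack = 0 (binding)
  C3: slack = 29
  C4: slack = 5
  C5: slack = 9
  x1 ≥ 0: x1 = 2
  x2 ≥ 0: x2 = 0 (binding)
Binding constraints: C2, x2 ≥ 0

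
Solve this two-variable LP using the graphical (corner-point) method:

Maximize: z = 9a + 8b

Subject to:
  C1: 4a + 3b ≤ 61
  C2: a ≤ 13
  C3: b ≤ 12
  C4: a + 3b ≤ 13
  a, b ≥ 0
Each vertex is the intersection of two constraint boundaries that also satisfies all remaining constraints:
  a = 0 and b = 0 → (0, 0)
  a = 13 and a + 3b = 13 → (13, 0)
  a + 3b = 13 and a = 0 → (0, 4.333)

Evaluating z = 9a + 8b at each vertex:
  (0, 0): z = 0
  (13, 0): z = 117
  (0, 4.333): z = 34.67

The maximum is at (13, 0) with z = 117.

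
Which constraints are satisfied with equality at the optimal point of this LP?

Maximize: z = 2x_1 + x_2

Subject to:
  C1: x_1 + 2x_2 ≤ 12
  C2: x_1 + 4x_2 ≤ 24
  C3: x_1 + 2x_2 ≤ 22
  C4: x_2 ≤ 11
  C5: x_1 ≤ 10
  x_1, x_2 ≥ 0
Optimal: x_1 = 10, x_2 = 1
Binding: C1, C5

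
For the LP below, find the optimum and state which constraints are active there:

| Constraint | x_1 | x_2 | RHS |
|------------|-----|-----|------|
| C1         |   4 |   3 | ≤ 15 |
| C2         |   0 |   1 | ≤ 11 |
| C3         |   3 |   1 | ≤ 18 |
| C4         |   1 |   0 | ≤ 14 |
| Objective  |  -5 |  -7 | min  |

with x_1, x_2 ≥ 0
Optimal: x_1 = 0, x_2 = 5
Slack at optimum:
  C1: slack = 0 (binding)
  C2: slack = 6
  C3: slack = 13
  C4: slack = 14
  x_1 ≥ 0: x_1 = 0 (binding)
  x_2 ≥ 0: x_2 = 5
Binding constraints: C1, x_1 ≥ 0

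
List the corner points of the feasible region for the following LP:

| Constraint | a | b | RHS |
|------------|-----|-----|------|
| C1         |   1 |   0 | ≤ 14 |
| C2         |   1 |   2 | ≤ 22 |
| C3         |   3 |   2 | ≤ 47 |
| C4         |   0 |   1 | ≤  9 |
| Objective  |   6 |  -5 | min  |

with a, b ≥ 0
Each vertex is the intersection of two constraint boundaries that also satisfies all remaining constraints:
  a = 0 and b = 0 → (0, 0)
  a = 14 and b = 0 → (14, 0)
  a = 14 and 3a + 2b = 47 → (14, 2.5)
  a + 2b = 22 and 3a + 2b = 47 → (12.5, 4.75)
  a + 2b = 22 and b = 9 → (4, 9)
  b = 9 and a = 0 → (0, 9)

Vertices: (0, 0), (14, 0), (14, 2.5), (12.5, 4.75), (4, 9), (0, 9)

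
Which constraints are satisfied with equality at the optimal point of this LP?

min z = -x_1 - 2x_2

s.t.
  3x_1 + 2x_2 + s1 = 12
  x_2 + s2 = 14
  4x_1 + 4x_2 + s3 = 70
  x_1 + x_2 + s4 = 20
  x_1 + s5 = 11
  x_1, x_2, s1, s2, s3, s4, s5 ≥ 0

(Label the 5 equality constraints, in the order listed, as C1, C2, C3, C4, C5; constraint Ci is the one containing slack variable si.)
Optimal: x_1 = 0, x_2 = 6
Slack at optimum:
  C1: slack = 0 (binding)
  C2: slack = 8
  C3: slack = 46
  C4: slack = 14
  C5: slack = 11
  x_1 ≥ 0: x_1 = 0 (binding)
  x_2 ≥ 0: x_2 = 6
Binding constraints: C1, x_1 ≥ 0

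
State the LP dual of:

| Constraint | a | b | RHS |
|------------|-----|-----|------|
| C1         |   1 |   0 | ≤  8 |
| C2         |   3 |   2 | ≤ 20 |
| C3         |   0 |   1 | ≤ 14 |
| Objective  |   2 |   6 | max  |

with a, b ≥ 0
Minimize: z = 8y1 + 20y2 + 14y3

Subject to:
  C1: -y1 - 3y2 ≤ -2
  C2: -2y2 - y3 ≤ -6
  y1, y2, y3 ≥ 0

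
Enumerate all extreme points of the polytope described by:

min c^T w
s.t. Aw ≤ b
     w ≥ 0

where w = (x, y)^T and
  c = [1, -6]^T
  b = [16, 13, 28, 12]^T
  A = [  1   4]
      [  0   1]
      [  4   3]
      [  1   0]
Each vertex is the intersection of two constraint boundaries that also satisfies all remaining constraints:
  x = 0 and y = 0 → (0, 0)
  4x + 3y = 28 and y = 0 → (7, 0)
  x + 4y = 16 and 4x + 3y = 28 → (4.923, 2.769)
  x + 4y = 16 and x = 0 → (0, 4)

Vertices: (0, 0), (7, 0), (4.923, 2.769), (0, 4)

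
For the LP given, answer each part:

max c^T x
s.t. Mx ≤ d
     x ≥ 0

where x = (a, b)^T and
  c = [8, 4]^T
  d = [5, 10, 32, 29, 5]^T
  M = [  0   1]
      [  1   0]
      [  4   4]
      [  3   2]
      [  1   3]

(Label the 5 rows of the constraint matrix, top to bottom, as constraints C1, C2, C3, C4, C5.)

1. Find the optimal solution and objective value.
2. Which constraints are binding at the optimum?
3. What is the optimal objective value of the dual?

1. a = 5, b = 0, z = 40
2. C5, b ≥ 0
3. 40 (by strong duality, equal to the primal optimum)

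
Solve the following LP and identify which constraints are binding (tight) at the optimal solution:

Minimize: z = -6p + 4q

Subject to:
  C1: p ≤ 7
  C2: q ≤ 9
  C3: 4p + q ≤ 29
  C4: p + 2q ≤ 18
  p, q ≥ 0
Optimal: p = 7, q = 0
Binding: C1, q ≥ 0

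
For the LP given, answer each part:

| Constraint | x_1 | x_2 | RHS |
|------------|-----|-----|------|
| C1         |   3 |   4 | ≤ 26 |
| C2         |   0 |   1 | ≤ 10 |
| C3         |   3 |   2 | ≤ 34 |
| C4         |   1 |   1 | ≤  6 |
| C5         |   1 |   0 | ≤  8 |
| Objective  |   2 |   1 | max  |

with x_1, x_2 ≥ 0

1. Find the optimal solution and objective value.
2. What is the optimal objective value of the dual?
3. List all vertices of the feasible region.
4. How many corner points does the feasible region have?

1. x_1 = 6, x_2 = 0, z = 12
2. 12 (by strong duality, equal to the primal optimum)
3. (0, 0), (6, 0), (0, 6)
4. 3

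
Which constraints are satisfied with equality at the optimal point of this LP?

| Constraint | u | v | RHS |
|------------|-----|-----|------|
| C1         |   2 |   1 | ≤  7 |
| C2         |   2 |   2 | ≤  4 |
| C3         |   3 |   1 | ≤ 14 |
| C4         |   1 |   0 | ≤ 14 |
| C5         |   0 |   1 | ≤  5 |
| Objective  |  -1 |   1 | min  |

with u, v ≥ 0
Optimal: u = 2, v = 0
Binding: C2, v ≥ 0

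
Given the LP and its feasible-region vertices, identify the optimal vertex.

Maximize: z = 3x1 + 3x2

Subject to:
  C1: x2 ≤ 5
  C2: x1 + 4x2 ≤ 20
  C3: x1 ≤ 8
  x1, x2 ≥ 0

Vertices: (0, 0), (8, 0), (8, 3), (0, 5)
(8, 3) with z = 33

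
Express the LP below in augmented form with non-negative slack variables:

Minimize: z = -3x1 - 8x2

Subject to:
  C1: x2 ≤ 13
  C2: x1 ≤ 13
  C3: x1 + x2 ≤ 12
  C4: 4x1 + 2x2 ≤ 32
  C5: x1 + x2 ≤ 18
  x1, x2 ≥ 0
min z = -3x1 - 8x2

s.t.
  x2 + s1 = 13
  x1 + s2 = 13
  x1 + x2 + s3 = 12
  4x1 + 2x2 + s4 = 32
  x1 + x2 + s5 = 18
  x1, x2, s1, s2, s3, s4, s5 ≥ 0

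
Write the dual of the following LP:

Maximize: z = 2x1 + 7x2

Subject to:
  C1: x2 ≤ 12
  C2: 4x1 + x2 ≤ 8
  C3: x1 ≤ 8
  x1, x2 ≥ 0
Minimize: z = 12y1 + 8y2 + 8y3

Subject to:
  C1: -4y2 - y3 ≤ -2
  C2: -y1 - y2 ≤ -7
  y1, y2, y3 ≥ 0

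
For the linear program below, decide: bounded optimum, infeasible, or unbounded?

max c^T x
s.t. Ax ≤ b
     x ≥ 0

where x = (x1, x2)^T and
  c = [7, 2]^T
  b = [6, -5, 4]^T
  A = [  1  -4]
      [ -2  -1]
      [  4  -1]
Feasible point: (1, 3) satisfies every constraint, so the LP is feasible.
Direction d = (0, 1): for each constraint row a, a·d ≤ 0 —
  (1)(0) + (-4)(1) = -4 ≤ 0
  (-2)(0) + (-1)(1) = -1 ≤ 0
  (4)(0) + (-1)(1) = -1 ≤ 0
and d ≥ 0, so (1, 3) + t·d stays feasible for every t ≥ 0. Along this ray z = 7x1 + 2x2 changes by 2 per unit t, so z → +∞.

Unbounded — the objective can increase without bound over the feasible region.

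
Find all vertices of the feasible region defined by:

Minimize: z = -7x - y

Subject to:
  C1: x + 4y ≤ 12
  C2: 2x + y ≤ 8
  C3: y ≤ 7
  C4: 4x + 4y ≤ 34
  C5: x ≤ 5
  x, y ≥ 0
Each vertex is the intersection of two constraint boundaries that also satisfies all remaining constraints:
  x = 0 and y = 0 → (0, 0)
  2x + y = 8 and y = 0 → (4, 0)
  x + 4y = 12 and 2x + y = 8 → (2.857, 2.286)
  x + 4y = 12 and x = 0 → (0, 3)

Vertices: (0, 0), (4, 0), (2.857, 2.286), (0, 3)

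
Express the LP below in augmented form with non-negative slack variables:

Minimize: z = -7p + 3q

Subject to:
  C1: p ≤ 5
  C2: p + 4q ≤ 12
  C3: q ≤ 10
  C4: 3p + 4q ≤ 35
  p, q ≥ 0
min z = -7p + 3q

s.t.
  p + s1 = 5
  p + 4q + s2 = 12
  q + s3 = 10
  3p + 4q + s4 = 35
  p, q, s1, s2, s3, s4 ≥ 0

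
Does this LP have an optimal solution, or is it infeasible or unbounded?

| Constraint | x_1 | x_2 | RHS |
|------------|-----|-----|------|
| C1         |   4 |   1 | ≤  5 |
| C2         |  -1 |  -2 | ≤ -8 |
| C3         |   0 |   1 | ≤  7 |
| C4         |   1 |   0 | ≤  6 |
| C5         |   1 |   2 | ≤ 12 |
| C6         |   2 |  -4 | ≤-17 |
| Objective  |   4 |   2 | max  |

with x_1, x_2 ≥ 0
The point (0, 5) satisfies every constraint, so the LP is feasible; the constraints give x_1 ≤ 6 and x_2 ≤ 7, which with x_1, x_2 ≥ 0 keep the feasible region inside a bounded box. A feasible, bounded LP attains a finite optimum at a vertex.

The LP has an optimal solution: (0, 5) with z = 10.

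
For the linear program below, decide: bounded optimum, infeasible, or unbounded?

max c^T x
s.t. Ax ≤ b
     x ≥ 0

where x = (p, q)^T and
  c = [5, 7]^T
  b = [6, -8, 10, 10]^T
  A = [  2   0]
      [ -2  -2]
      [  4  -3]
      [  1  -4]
Feasible point: (0, 4) satisfies every constraint, so the LP is feasible.
Direction d = (0, 1): for each constraint row a, a·d ≤ 0 —
  (2)(0) + (0)(1) = 0 ≤ 0
  (-2)(0) + (-2)(1) = -2 ≤ 0
  (4)(0) + (-3)(1) = -3 ≤ 0
  (1)(0) + (-4)(1) = -4 ≤ 0
and d ≥ 0, so (0, 4) + t·d stays feasible for every t ≥ 0. Along this ray z = 5p + 7q changes by 7 per unit t, so z → +∞.

Unbounded: there is a feasible ray along which z → +∞.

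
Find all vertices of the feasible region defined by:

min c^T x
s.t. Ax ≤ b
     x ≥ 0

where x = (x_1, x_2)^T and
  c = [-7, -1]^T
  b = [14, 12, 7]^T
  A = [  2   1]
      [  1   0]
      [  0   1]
Each vertex is the intersection of two constraint boundaries that also satisfies all remaining constraints:
  x_1 = 0 and x_2 = 0 → (0, 0)
  2x_1 + x_2 = 14 and x_2 = 0 → (7, 0)
  2x_1 + x_2 = 14 and x_2 = 7 → (3.5, 7)
  x_2 = 7 and x_1 = 0 → (0, 7)

Vertices: (0, 0), (7, 0), (3.5, 7), (0, 7)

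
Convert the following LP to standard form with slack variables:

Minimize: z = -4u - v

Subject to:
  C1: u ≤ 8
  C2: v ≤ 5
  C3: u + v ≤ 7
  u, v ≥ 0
min z = -4u - v

s.t.
  u + s1 = 8
  v + s2 = 5
  u + v + s3 = 7
  u, v, s1, s2, s3 ≥ 0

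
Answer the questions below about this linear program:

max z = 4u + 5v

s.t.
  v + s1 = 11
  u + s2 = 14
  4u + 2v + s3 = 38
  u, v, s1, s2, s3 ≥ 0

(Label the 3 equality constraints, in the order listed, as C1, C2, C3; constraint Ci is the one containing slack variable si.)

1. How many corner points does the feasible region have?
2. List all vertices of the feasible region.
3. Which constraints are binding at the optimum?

1. 4
2. (0, 0), (9.5, 0), (4, 11), (0, 11)
3. C1, C3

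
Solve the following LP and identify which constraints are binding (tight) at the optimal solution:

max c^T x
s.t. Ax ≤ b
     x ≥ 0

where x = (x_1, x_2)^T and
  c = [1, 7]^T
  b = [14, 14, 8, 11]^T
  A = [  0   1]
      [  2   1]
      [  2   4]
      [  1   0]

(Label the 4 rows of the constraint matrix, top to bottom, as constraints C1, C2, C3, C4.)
Optimal: x_1 = 0, x_2 = 2
Binding: C3, x_1 ≥ 0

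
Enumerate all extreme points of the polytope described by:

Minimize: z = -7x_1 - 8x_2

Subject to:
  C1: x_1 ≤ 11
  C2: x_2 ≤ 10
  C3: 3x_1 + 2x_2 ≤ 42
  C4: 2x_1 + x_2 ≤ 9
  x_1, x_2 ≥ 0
Each vertex is the intersection of two constraint boundaries that also satisfies all remaining constraints:
  x_1 = 0 and x_2 = 0 → (0, 0)
  2x_1 + x_2 = 9 and x_2 = 0 → (4.5, 0)
  2x_1 + x_2 = 9 and x_1 = 0 → (0, 9)

Vertices: (0, 0), (4.5, 0), (0, 9)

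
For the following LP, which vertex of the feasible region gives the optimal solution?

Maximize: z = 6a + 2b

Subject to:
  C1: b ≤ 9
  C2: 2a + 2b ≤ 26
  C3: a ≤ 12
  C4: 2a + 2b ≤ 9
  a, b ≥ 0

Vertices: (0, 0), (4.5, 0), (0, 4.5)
(4.5, 0) with z = 27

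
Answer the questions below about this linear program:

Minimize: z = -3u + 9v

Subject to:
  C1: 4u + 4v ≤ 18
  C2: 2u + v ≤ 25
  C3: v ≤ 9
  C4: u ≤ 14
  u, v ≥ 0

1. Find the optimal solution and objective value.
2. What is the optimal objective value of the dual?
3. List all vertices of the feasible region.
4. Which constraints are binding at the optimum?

1. u = 4.5, v = 0, z = -13.5
2. -13.5 (by strong duality, equal to the primal optimum)
3. (0, 0), (4.5, 0), (0, 4.5)
4. C1, v ≥ 0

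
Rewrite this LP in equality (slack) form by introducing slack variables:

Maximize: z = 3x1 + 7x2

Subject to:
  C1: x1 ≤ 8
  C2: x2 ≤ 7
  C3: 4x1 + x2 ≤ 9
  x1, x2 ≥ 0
max z = 3x1 + 7x2

s.t.
  x1 + s1 = 8
  x2 + s2 = 7
  4x1 + x2 + s3 = 9
  x1, x2, s1, s2, s3 ≥ 0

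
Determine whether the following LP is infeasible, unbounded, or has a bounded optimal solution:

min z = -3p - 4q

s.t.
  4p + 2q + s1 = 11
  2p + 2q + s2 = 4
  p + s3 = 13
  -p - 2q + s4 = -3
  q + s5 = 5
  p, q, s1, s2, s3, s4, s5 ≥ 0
The point (0, 2) satisfies every constraint, so the LP is feasible; the constraints give p ≤ 13 and q ≤ 5, which with p, q ≥ 0 keep the feasible region inside a bounded box. A feasible, bounded LP attains a finite optimum at a vertex.

Evaluating z = -3p - 4q at each vertex:
  (1, 1): z = -7
  (0, 2): z = -8
  (0, 1.5): z = -6

Bounded optimum: z* = -8 at (0, 2).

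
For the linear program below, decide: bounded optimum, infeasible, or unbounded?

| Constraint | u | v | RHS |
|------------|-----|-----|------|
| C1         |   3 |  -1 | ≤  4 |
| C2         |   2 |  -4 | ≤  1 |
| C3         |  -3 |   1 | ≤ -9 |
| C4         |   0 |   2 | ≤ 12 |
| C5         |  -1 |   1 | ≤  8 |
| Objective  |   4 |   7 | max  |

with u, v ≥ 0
C1 requires 3u - v ≤ 4, while C3 (-3u + v ≤ -9) is equivalent to 3u - v ≥ 9. Together they would need 9 ≤ 3u - v ≤ 4, which is impossible since 9 > 4. No point satisfies all constraints.

Infeasible — the constraint set is empty.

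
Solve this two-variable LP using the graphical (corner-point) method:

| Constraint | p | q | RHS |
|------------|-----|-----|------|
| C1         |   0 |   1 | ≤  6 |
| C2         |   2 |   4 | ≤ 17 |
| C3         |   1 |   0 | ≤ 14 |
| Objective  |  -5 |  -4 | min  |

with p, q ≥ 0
Each vertex is the intersection of two constraint boundaries that also satisfies all remaining constraints:
  p = 0 and q = 0 → (0, 0)
  2p + 4q = 17 and q = 0 → (8.5, 0)
  2p + 4q = 17 and p = 0 → (0, 4.25)

Evaluating z = -5p - 4q at each vertex:
  (0, 0): z = 0
  (8.5, 0): z = -42.5
  (0, 4.25): z = -17

The minimum is at (8.5, 0) with z = -42.5.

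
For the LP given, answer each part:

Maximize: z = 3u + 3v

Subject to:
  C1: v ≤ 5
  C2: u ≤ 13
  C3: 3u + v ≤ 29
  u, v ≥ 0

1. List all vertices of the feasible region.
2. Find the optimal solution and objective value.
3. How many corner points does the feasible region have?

1. (0, 0), (9.667, 0), (8, 5), (0, 5)
2. u = 8, v = 5, z = 39
3. 4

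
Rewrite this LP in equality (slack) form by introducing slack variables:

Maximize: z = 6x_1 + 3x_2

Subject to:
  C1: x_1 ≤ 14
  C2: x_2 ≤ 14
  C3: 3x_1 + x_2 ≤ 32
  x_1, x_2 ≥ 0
max z = 6x_1 + 3x_2

s.t.
  x_1 + s1 = 14
  x_2 + s2 = 14
  3x_1 + x_2 + s3 = 32
  x_1, x_2, s1, s2, s3 ≥ 0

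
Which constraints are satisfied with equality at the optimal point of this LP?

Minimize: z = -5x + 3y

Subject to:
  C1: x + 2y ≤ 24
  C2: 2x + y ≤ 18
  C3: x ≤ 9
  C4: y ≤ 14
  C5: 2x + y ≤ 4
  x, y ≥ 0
Optimal: x = 2, y = 0
Slack at optimum:
  C1: slack = 22
  C2: slack = 14
  C3: slack = 7
  C4: slack = 14
  C5: slack = 0 (binding)
  x ≥ 0: x = 2
  y ≥ 0: y = 0 (binding)
Binding constraints: C5, y ≥ 0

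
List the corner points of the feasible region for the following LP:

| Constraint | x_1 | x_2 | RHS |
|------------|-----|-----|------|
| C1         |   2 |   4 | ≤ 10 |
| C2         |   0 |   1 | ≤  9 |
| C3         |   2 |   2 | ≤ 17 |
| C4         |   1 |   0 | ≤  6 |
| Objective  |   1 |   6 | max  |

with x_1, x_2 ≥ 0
Each vertex is the intersection of two constraint boundaries that also satisfies all remaining constraints:
  x_1 = 0 and x_2 = 0 → (0, 0)
  2x_1 + 4x_2 = 10 and x_2 = 0 → (5, 0)
  2x_1 + 4x_2 = 10 and x_1 = 0 → (0, 2.5)

Vertices: (0, 0), (5, 0), (0, 2.5)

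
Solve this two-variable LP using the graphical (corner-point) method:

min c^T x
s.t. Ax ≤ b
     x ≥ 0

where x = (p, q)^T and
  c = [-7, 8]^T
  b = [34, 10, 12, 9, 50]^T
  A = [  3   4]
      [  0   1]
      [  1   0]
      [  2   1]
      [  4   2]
Each vertex is the intersection of two constraint boundaries that also satisfies all remaining constraints:
  p = 0 and q = 0 → (0, 0)
  2p + q = 9 and q = 0 → (4.5, 0)
  3p + 4q = 34 and 2p + q = 9 → (0.4, 8.2)
  3p + 4q = 34 and p = 0 → (0, 8.5)

Evaluating z = -7p + 8q at each vertex:
  (0, 0): z = 0
  (4.5, 0): z = -31.5
  (0.4, 8.2): z = 62.8
  (0, 8.5): z = 68

The minimum is at (4.5, 0) with z = -31.5.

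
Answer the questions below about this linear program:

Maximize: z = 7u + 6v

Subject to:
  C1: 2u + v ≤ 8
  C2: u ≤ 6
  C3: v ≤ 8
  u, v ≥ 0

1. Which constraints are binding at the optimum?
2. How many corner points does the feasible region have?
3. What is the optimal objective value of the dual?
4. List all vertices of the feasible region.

1. C1, C3, u ≥ 0
2. 3
3. 48 (by strong duality, equal to the primal optimum)
4. (0, 0), (4, 0), (0, 8)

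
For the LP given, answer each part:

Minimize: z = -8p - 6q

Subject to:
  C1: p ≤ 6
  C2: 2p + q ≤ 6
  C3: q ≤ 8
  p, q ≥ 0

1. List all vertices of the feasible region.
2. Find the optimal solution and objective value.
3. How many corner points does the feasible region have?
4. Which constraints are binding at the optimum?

1. (0, 0), (3, 0), (0, 6)
2. p = 0, q = 6, z = -36
3. 3
4. C2, p ≥ 0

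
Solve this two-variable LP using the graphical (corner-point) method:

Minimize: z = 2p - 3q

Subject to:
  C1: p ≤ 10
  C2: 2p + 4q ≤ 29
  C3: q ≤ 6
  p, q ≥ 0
p = 0, q = 6, z = -18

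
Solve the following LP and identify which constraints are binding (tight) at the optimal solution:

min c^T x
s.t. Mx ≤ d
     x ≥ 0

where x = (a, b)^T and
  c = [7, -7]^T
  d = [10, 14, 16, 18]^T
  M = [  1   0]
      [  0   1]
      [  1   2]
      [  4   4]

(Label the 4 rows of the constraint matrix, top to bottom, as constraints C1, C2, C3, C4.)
Optimal: a = 0, b = 4.5
Slack at optimum:
  C1: slack = 10
  C2: slack = 9.5
  C3: slack = 7
  C4: slack = 0 (binding)
  a ≥ 0: a = 0 (binding)
  b ≥ 0: b = 4.5
Binding constraints: C4, a ≥ 0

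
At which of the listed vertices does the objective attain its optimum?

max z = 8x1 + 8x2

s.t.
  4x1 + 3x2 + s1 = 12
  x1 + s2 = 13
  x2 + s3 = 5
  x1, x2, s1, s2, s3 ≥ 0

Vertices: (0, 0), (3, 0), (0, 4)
Evaluating z = 8x1 + 8x2 at each vertex:
  (0, 0): z = 0
  (3, 0): z = 24
  (0, 4): z = 32

The largest value is z = 32, attained at (0, 4).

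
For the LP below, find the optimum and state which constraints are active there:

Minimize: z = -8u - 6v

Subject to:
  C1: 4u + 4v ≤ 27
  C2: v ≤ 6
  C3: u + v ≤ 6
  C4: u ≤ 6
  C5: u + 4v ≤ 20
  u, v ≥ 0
Optimal: u = 6, v = 0
Binding: C3, C4, v ≥ 0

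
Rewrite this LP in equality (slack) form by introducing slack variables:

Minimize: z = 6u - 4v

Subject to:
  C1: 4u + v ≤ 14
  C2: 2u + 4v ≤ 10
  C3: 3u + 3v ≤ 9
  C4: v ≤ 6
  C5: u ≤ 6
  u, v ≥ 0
min z = 6u - 4v

s.t.
  4u + v + s1 = 14
  2u + 4v + s2 = 10
  3u + 3v + s3 = 9
  v + s4 = 6
  u + s5 = 6
  u, v, s1, s2, s3, s4, s5 ≥ 0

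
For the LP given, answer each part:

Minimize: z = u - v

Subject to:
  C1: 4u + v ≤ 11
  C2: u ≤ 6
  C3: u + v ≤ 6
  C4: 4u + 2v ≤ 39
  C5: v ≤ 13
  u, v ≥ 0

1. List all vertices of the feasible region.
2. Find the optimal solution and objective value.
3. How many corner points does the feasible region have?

1. (0, 0), (2.75, 0), (1.667, 4.333), (0, 6)
2. u = 0, v = 6, z = -6
3. 4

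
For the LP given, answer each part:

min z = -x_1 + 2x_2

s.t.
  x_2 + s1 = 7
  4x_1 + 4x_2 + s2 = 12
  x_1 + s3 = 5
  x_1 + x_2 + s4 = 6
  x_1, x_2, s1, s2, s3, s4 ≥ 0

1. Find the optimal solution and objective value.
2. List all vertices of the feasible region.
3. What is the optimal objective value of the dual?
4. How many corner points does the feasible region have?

1. x_1 = 3, x_2 = 0, z = -3
2. (0, 0), (3, 0), (0, 3)
3. -3 (by strong duality, equal to the primal optimum)
4. 3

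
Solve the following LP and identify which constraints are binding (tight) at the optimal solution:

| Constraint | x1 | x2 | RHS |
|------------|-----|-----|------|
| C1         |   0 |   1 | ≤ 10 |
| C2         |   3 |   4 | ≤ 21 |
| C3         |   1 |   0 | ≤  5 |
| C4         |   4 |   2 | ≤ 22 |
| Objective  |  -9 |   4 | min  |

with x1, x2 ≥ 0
Optimal: x1 = 5, x2 = 0
Slack at optimum:
  C1: slack = 10
  C2: slack = 6
  C3: slack = 0 (binding)
  C4: slack = 2
  x1 ≥ 0: x1 = 5
  x2 ≥ 0: x2 = 0 (binding)
Binding constraints: C3, x2 ≥ 0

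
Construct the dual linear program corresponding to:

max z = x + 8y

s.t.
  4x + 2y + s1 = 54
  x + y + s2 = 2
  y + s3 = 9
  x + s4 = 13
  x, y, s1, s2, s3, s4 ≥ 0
Minimize: z = 54y1 + 2y2 + 9y3 + 13y4

Subject to:
  C1: -4y1 - y2 - y4 ≤ -1
  C2: -2y1 - y2 - y3 ≤ -8
  y1, y2, y3, y4 ≥ 0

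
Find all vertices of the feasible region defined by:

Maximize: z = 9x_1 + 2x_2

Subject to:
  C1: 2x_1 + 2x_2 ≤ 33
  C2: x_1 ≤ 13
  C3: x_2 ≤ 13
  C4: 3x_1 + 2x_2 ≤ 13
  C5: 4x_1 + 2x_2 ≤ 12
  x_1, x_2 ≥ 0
Each vertex is the intersection of two constraint boundaries that also satisfies all remaining constraints:
  x_1 = 0 and x_2 = 0 → (0, 0)
  4x_1 + 2x_2 = 12 and x_2 = 0 → (3, 0)
  4x_1 + 2x_2 = 12 and x_1 = 0 → (0, 6)

Vertices: (0, 0), (3, 0), (0, 6)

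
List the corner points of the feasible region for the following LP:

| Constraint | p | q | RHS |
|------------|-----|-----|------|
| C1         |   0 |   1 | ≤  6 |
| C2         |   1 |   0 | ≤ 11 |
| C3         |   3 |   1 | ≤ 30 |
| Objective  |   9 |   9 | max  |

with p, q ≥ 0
Each vertex is the intersection of two constraint boundaries that also satisfies all remaining constraints:
  p = 0 and q = 0 → (0, 0)
  3p + q = 30 and q = 0 → (10, 0)
  q = 6 and 3p + q = 30 → (8, 6)
  q = 6 and p = 0 → (0, 6)

Vertices: (0, 0), (10, 0), (8, 6), (0, 6)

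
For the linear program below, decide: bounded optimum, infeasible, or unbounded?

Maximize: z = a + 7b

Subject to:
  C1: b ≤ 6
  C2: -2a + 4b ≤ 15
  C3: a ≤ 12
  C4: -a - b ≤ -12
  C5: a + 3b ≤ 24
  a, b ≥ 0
The point (6, 6) satisfies every constraint, so the LP is feasible; the constraints give a ≤ 12 and b ≤ 6, which with a, b ≥ 0 keep the feasible region inside a bounded box. A feasible, bounded LP attains a finite optimum at a vertex.

Bounded optimum: z* = 48 at (6, 6).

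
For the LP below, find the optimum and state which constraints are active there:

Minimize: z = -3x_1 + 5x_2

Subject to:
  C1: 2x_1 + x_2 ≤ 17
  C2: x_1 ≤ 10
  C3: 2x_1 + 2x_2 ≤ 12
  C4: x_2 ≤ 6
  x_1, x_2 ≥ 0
Optimal: x_1 = 6, x_2 = 0
Binding: C3, x_2 ≥ 0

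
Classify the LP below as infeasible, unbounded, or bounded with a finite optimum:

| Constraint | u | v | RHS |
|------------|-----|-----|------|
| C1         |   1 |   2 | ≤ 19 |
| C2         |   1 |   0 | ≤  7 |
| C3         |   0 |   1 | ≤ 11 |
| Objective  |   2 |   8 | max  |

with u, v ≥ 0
The point (0, 9.5) satisfies every constraint, so the LP is feasible; the constraints give u ≤ 7 and v ≤ 11, which with u, v ≥ 0 keep the feasible region inside a bounded box. A feasible, bounded LP attains a finite optimum at a vertex.

Bounded optimum: z* = 76 at (0, 9.5).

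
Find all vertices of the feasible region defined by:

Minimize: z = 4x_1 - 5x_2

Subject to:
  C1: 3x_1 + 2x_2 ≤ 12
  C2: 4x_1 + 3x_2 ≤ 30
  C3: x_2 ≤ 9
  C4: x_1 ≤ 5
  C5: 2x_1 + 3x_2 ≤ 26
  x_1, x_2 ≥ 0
Each vertex is the intersection of two constraint boundaries that also satisfies all remaining constraints:
  x_1 = 0 and x_2 = 0 → (0, 0)
  3x_1 + 2x_2 = 12 and x_2 = 0 → (4, 0)
  3x_1 + 2x_2 = 12 and x_1 = 0 → (0, 6)

Vertices: (0, 0), (4, 0), (0, 6)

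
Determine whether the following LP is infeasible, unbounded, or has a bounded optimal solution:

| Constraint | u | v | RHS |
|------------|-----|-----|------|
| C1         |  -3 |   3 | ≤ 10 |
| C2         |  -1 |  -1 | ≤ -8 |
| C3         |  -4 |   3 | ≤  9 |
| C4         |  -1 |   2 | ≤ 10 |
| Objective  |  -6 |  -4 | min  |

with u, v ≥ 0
Feasible point: (3, 5) satisfies every constraint, so the LP is feasible.
Direction d = (1, 0): for each constraint row a, a·d ≤ 0 —
  (-3)(1) + (3)(0) = -3 ≤ 0
  (-1)(1) + (-1)(0) = -1 ≤ 0
  (-4)(1) + (3)(0) = -4 ≤ 0
  (-1)(1) + (2)(0) = -1 ≤ 0
and d ≥ 0, so (3, 5) + t·d stays feasible for every t ≥ 0. Along this ray z = -6u - 4v changes by -6 per unit t, so z → −∞.

Unbounded — the objective can decrease without bound over the feasible region.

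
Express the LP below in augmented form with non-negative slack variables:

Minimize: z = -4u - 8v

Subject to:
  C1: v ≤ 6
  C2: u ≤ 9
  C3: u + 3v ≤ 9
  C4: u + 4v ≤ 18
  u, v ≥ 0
min z = -4u - 8v

s.t.
  v + s1 = 6
  u + s2 = 9
  u + 3v + s3 = 9
  u + 4v + s4 = 18
  u, v, s1, s2, s3, s4 ≥ 0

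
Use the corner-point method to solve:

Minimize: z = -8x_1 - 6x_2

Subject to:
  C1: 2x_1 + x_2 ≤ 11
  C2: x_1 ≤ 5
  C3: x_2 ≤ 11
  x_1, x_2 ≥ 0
Each vertex is the intersection of two constraint boundaries that also satisfies all remaining constraints:
  x_1 = 0 and x_2 = 0 → (0, 0)
  x_1 = 5 and x_2 = 0 → (5, 0)
  2x_1 + x_2 = 11 and x_1 = 5 → (5, 1)
  2x_1 + x_2 = 11 and x_2 = 11 → (0, 11)

Evaluating z = -8x_1 - 6x_2 at each vertex:
  (0, 0): z = 0
  (5, 0): z = -40
  (5, 1): z = -46
  (0, 11): z = -66

The minimum is at (0, 11) with z = -66.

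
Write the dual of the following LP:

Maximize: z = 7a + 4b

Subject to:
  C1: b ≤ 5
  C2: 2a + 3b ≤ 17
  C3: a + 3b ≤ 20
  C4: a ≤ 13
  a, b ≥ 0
Minimize: z = 5y1 + 17y2 + 20y3 + 13y4

Subject to:
  C1: -2y2 - y3 - y4 ≤ -7
  C2: -y1 - 3y2 - 3y3 ≤ -4
  y1, y2, y3, y4 ≥ 0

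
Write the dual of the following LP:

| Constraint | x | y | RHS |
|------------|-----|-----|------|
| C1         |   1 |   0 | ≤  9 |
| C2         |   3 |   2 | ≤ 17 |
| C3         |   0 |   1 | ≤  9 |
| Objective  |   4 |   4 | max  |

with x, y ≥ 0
Minimize: z = 9y1 + 17y2 + 9y3

Subject to:
  C1: -y1 - 3y2 ≤ -4
  C2: -2y2 - y3 ≤ -4
  y1, y2, y3 ≥ 0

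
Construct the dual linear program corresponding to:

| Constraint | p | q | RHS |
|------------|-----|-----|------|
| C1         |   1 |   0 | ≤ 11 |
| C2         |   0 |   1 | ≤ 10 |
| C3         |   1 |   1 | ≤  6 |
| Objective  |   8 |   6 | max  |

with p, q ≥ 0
Minimize: z = 11y1 + 10y2 + 6y3

Subject to:
  C1: -y1 - y3 ≤ -8
  C2: -y2 - y3 ≤ -6
  y1, y2, y3 ≥ 0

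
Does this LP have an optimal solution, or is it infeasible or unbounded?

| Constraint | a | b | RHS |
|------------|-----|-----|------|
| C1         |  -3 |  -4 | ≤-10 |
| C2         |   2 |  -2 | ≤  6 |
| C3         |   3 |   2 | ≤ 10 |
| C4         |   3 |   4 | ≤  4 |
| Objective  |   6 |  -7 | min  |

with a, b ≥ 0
C4 requires 3a + 4b ≤ 4, while C1 (-3a - 4b ≤ -10) is equivalent to 3a + 4b ≥ 10. Together they would need 10 ≤ 3a + 4b ≤ 4, which is impossible since 10 > 4. No point satisfies all constraints.

The feasible region is empty; the LP is infeasible.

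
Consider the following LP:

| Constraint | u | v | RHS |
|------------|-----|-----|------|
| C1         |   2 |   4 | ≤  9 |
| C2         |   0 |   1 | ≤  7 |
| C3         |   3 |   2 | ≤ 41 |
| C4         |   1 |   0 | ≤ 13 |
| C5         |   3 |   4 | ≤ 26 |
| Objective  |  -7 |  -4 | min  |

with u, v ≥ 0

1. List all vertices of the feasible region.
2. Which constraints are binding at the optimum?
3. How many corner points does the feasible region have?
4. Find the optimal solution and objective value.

1. (0, 0), (4.5, 0), (0, 2.25)
2. C1, v ≥ 0
3. 3
4. u = 4.5, v = 0, z = -31.5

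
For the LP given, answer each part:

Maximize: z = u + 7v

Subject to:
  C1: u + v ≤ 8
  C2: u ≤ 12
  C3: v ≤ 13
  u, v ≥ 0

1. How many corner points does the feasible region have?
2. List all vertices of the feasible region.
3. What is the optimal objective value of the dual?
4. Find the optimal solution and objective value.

1. 3
2. (0, 0), (8, 0), (0, 8)
3. 56 (by strong duality, equal to the primal optimum)
4. u = 0, v = 8, z = 56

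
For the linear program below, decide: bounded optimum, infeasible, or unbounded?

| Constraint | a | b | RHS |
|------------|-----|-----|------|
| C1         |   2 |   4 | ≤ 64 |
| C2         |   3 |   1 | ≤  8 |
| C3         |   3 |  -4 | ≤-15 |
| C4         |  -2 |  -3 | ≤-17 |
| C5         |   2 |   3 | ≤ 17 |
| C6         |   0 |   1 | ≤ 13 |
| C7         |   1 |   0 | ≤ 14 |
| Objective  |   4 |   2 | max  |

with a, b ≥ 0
The point (1, 5) satisfies every constraint, so the LP is feasible; the constraints give a ≤ 14 and b ≤ 13, which with a, b ≥ 0 keep the feasible region inside a bounded box. A feasible, bounded LP attains a finite optimum at a vertex.

Feasible with finite optimum z* = 14 at (1, 5).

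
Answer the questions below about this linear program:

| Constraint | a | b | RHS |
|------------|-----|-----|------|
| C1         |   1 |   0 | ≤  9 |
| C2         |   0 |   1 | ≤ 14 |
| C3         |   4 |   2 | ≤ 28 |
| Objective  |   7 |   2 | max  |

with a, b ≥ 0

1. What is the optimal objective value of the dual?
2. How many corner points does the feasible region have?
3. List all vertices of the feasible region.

1. 49 (by strong duality, equal to the primal optimum)
2. 3
3. (0, 0), (7, 0), (0, 14)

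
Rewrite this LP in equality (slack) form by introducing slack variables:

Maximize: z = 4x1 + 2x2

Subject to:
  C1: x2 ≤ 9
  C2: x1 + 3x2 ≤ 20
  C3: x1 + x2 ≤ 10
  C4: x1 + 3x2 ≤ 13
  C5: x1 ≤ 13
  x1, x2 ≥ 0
max z = 4x1 + 2x2

s.t.
  x2 + s1 = 9
  x1 + 3x2 + s2 = 20
  x1 + x2 + s3 = 10
  x1 + 3x2 + s4 = 13
  x1 + s5 = 13
  x1, x2, s1, s2, s3, s4, s5 ≥ 0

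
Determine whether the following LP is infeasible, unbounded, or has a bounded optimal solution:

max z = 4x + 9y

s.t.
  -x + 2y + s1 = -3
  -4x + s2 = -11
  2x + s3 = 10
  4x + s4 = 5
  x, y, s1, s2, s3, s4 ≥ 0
The row 4x + s4 = 5 with s4 ≥ 0 requires 4x ≤ 5, while the row -4x + s2 = -11 with s2 ≥ 0 is equivalent to 4x ≥ 11. Together they would need 11 ≤ 4x ≤ 5, which is impossible since 11 > 5. No point satisfies all constraints.

The feasible region is empty; the LP is infeasible.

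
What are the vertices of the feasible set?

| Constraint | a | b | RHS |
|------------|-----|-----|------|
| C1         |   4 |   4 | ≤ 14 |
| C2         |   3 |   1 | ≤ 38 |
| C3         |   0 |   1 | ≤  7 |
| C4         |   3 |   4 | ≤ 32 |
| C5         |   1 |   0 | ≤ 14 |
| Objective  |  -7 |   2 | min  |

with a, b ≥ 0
Each vertex is the intersection of two constraint boundaries that also satisfies all remaining constraints:
  a = 0 and b = 0 → (0, 0)
  4a + 4b = 14 and b = 0 → (3.5, 0)
  4a + 4b = 14 and a = 0 → (0, 3.5)

Vertices: (0, 0), (3.5, 0), (0, 3.5)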